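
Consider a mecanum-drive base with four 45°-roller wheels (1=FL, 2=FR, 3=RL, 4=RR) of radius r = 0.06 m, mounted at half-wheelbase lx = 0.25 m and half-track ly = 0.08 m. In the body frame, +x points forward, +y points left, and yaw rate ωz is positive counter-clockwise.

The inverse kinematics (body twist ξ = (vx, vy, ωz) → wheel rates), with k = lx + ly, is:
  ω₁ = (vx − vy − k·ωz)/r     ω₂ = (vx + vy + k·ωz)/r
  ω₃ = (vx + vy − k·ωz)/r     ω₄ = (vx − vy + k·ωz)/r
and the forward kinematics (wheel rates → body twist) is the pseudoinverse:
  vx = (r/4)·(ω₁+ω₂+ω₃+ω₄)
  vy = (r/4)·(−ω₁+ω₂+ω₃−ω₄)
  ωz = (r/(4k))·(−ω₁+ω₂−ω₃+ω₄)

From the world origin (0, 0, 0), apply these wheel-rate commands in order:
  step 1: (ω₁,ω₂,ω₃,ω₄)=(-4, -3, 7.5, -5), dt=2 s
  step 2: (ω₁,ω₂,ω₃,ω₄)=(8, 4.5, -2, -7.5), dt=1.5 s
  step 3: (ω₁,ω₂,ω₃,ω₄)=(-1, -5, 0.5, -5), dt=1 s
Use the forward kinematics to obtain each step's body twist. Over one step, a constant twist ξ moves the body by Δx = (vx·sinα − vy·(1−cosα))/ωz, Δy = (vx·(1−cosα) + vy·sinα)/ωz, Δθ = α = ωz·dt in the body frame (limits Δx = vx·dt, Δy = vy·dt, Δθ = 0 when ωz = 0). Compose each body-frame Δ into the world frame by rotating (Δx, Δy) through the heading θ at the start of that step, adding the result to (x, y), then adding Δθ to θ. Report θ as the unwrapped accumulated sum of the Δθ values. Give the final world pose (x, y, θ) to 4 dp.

(0.2072, 0.4867, -2.0909)

step 1: ξ=(vx,vy,ωz)=(-0.0675, 0.2025, -0.5227), dt=2.0 → body Δ=(0.0814, 0.3995, -1.0455) → world pose (0.0814, 0.3995, -1.0455)
step 2: ξ=(vx,vy,ωz)=(0.0450, 0.0300, -0.4091), dt=1.5 → body Δ=(0.0767, 0.0222, -0.6136) → world pose (0.1390, 0.3443, -1.6591)
step 3: ξ=(vx,vy,ωz)=(-0.1575, 0.0225, -0.4318), dt=1.0 → body Δ=(-0.1479, 0.0553, -0.4318) → world pose (0.2072, 0.4867, -2.0909)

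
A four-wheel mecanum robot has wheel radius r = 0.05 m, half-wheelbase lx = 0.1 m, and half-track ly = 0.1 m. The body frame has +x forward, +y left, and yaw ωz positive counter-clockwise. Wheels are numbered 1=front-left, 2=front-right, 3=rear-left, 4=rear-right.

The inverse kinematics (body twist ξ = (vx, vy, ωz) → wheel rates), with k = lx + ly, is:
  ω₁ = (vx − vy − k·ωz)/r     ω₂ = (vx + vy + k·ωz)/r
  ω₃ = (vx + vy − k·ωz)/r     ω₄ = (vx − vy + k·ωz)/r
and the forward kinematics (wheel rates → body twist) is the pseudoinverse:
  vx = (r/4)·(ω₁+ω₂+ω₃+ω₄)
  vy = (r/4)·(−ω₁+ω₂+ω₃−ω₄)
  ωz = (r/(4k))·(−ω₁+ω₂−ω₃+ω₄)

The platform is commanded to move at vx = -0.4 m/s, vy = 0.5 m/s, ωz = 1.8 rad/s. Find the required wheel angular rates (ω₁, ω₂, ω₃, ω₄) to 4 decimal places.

k = lx + ly = 0.1 + 0.1 = 0.2000;  k·ωz = 0.2000·1.8 = 0.3600
ω₁ (FL) = (vx − vy − k·ωz)/r = -1.2600/0.05 = -25.2000
ω₂ (FR) = (vx + vy + k·ωz)/r = 0.4600/0.05 = 9.2000
ω₃ (RL) = (vx + vy − k·ωz)/r = -0.2600/0.05 = -5.2000
ω₄ (RR) = (vx − vy + k·ωz)/r = -0.5400/0.05 = -10.8000

(-25.2000, 9.2000, -5.2000, -10.8000)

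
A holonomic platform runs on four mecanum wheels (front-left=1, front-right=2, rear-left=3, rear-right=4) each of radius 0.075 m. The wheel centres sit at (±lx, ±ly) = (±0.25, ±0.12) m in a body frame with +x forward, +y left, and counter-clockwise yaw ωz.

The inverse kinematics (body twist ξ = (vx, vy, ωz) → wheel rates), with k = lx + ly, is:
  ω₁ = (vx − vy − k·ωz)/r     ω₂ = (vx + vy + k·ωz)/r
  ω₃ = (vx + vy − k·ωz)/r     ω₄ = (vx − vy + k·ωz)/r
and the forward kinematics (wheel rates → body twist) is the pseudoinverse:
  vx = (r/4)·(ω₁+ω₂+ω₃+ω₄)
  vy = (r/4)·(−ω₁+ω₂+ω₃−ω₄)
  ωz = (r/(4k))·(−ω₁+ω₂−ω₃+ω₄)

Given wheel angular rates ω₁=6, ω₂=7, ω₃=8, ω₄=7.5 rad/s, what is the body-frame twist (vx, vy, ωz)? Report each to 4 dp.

(0.5344, 0.0281, 0.0253)

k = lx + ly = 0.25 + 0.12 = 0.3700
ω₁+ω₂+ω₃+ω₄ = 28.5000  →  vx = (0.075/4)·28.5000 = 0.5344
−ω₁+ω₂+ω₃−ω₄ = 1.5000  →  vy = (0.075/4)·1.5000 = 0.0281
−ω₁+ω₂−ω₃+ω₄ = 0.5000  →  ωz = (0.075/1.4800)·0.5000 = 0.0253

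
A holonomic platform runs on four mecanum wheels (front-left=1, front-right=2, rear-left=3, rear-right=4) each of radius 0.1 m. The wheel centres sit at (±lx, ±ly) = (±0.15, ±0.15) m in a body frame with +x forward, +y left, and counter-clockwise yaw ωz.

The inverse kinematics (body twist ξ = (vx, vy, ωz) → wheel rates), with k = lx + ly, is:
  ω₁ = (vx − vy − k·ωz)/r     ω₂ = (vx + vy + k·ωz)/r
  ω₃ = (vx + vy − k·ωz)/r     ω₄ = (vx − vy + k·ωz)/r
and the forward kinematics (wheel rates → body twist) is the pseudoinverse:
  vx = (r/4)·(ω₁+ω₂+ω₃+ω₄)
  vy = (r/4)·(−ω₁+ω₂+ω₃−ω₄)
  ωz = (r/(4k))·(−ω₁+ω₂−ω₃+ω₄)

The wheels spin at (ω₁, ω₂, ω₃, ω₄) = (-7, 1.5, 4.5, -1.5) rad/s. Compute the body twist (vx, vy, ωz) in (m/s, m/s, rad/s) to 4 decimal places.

k = lx + ly = 0.15 + 0.15 = 0.3000
ω₁+ω₂+ω₃+ω₄ = -2.5000  →  vx = (0.1/4)·-2.5000 = -0.0625
−ω₁+ω₂+ω₃−ω₄ = 14.5000  →  vy = (0.1/4)·14.5000 = 0.3625
−ω₁+ω₂−ω₃+ω₄ = 2.5000  →  ωz = (0.1/1.2000)·2.5000 = 0.2083

(-0.0625, 0.3625, 0.2083)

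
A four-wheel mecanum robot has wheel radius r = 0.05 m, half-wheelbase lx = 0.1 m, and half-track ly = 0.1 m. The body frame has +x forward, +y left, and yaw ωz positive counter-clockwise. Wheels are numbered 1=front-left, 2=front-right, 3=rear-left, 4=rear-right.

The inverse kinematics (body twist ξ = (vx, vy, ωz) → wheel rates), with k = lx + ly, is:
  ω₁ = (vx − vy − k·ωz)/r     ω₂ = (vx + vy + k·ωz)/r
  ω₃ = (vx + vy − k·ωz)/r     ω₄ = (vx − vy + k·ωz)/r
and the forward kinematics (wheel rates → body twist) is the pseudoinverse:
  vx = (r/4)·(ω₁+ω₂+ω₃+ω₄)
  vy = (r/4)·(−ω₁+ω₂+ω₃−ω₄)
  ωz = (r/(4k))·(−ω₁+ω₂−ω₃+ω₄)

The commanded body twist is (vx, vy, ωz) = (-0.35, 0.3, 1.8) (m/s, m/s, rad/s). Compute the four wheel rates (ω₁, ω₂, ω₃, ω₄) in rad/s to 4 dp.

k = lx + ly = 0.1 + 0.1 = 0.2000;  k·ωz = 0.2000·1.8 = 0.3600
ω₁ (FL) = (vx − vy − k·ωz)/r = -1.0100/0.05 = -20.2000
ω₂ (FR) = (vx + vy + k·ωz)/r = 0.3100/0.05 = 6.2000
ω₃ (RL) = (vx + vy − k·ωz)/r = -0.4100/0.05 = -8.2000
ω₄ (RR) = (vx − vy + k·ωz)/r = -0.2900/0.05 = -5.8000

(-20.2000, 6.2000, -8.2000, -5.8000)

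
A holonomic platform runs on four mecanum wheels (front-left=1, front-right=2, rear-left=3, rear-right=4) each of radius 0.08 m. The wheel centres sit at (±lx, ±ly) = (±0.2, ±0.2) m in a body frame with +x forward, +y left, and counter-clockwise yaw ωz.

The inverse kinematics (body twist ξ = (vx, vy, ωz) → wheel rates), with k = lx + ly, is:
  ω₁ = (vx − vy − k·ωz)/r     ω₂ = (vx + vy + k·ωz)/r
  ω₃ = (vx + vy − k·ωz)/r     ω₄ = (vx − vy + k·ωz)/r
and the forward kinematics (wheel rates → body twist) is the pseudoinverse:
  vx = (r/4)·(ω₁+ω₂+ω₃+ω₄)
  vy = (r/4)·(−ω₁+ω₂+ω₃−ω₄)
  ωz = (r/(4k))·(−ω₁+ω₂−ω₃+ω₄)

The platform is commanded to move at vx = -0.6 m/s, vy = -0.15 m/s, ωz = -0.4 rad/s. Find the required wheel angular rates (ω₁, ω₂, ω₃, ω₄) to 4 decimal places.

(-3.6250, -11.3750, -7.3750, -7.6250)

k = lx + ly = 0.2 + 0.2 = 0.4000;  k·ωz = 0.4000·-0.4 = -0.1600
ω₁ (FL) = (vx − vy − k·ωz)/r = -0.2900/0.08 = -3.6250
ω₂ (FR) = (vx + vy + k·ωz)/r = -0.9100/0.08 = -11.3750
ω₃ (RL) = (vx + vy − k·ωz)/r = -0.5900/0.08 = -7.3750
ω₄ (RR) = (vx − vy + k·ωz)/r = -0.6100/0.08 = -7.6250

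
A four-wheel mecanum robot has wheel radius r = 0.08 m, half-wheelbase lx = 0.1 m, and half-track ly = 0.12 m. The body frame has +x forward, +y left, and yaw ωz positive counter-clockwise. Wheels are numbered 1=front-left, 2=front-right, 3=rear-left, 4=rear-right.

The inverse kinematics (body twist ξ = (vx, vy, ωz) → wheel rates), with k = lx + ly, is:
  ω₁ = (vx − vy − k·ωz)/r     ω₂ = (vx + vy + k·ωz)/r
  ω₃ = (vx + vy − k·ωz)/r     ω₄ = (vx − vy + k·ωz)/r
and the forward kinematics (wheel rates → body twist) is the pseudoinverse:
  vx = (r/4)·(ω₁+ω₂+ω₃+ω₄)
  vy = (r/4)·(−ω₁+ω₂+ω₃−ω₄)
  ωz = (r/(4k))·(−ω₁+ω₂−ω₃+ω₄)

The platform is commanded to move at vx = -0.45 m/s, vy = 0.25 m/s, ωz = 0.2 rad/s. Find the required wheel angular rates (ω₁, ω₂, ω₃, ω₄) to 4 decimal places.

(-9.3000, -1.9500, -3.0500, -8.2000)

k = lx + ly = 0.1 + 0.12 = 0.2200;  k·ωz = 0.2200·0.2 = 0.0440
ω₁ (FL) = (vx − vy − k·ωz)/r = -0.7440/0.08 = -9.3000
ω₂ (FR) = (vx + vy + k·ωz)/r = -0.1560/0.08 = -1.9500
ω₃ (RL) = (vx + vy − k·ωz)/r = -0.2440/0.08 = -3.0500
ω₄ (RR) = (vx − vy + k·ωz)/r = -0.6560/0.08 = -8.2000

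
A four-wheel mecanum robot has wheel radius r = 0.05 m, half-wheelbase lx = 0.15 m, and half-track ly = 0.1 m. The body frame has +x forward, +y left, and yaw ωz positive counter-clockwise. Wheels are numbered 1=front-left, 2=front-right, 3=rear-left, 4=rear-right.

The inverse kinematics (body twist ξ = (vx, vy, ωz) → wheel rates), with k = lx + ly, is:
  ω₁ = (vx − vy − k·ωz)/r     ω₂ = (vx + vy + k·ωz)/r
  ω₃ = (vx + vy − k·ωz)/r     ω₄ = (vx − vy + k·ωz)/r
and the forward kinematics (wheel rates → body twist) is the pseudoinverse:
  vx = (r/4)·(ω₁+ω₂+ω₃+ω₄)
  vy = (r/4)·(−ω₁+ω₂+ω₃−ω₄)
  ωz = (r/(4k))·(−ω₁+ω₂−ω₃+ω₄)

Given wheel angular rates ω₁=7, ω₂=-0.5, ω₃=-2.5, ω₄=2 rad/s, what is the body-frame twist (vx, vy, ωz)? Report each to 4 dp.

(0.0750, -0.1500, -0.1500)

k = lx + ly = 0.15 + 0.1 = 0.2500
ω₁+ω₂+ω₃+ω₄ = 6.0000  →  vx = (0.05/4)·6.0000 = 0.0750
−ω₁+ω₂+ω₃−ω₄ = -12.0000  →  vy = (0.05/4)·-12.0000 = -0.1500
−ω₁+ω₂−ω₃+ω₄ = -3.0000  →  ωz = (0.05/1.0000)·-3.0000 = -0.1500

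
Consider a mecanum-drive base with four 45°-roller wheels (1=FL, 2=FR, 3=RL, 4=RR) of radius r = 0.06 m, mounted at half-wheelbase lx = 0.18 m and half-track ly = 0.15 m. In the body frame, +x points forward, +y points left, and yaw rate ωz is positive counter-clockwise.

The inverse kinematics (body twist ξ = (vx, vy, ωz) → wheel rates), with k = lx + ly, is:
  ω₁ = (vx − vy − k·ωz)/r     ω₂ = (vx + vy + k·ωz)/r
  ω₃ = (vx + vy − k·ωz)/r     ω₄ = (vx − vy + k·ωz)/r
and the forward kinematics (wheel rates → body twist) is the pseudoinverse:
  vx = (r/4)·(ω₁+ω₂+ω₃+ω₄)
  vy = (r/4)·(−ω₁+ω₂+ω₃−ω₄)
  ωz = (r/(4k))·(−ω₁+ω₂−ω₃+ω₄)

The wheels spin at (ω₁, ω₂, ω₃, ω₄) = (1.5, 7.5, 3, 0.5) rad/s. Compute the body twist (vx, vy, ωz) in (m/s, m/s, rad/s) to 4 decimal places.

k = lx + ly = 0.18 + 0.15 = 0.3300
ω₁+ω₂+ω₃+ω₄ = 12.5000  →  vx = (0.06/4)·12.5000 = 0.1875
−ω₁+ω₂+ω₃−ω₄ = 8.5000  →  vy = (0.06/4)·8.5000 = 0.1275
−ω₁+ω₂−ω₃+ω₄ = 3.5000  →  ωz = (0.06/1.3200)·3.5000 = 0.1591

(0.1875, 0.1275, 0.1591)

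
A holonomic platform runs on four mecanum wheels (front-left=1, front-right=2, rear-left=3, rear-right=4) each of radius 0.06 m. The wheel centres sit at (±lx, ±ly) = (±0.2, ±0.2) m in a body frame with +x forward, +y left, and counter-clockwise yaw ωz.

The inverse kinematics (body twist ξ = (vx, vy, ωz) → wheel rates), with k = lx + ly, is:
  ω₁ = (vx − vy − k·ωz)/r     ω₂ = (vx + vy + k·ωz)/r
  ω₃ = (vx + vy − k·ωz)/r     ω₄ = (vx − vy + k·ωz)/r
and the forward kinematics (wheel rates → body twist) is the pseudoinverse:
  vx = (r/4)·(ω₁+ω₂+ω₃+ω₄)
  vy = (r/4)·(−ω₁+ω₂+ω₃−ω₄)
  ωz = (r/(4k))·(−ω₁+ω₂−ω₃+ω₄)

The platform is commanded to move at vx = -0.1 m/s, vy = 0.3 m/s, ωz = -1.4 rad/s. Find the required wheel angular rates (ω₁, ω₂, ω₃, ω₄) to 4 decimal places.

(2.6667, -6.0000, 12.6667, -16.0000)

k = lx + ly = 0.2 + 0.2 = 0.4000;  k·ωz = 0.4000·-1.4 = -0.5600
ω₁ (FL) = (vx − vy − k·ωz)/r = 0.1600/0.06 = 2.6667
ω₂ (FR) = (vx + vy + k·ωz)/r = -0.3600/0.06 = -6.0000
ω₃ (RL) = (vx + vy − k·ωz)/r = 0.7600/0.06 = 12.6667
ω₄ (RR) = (vx − vy + k·ωz)/r = -0.9600/0.06 = -16.0000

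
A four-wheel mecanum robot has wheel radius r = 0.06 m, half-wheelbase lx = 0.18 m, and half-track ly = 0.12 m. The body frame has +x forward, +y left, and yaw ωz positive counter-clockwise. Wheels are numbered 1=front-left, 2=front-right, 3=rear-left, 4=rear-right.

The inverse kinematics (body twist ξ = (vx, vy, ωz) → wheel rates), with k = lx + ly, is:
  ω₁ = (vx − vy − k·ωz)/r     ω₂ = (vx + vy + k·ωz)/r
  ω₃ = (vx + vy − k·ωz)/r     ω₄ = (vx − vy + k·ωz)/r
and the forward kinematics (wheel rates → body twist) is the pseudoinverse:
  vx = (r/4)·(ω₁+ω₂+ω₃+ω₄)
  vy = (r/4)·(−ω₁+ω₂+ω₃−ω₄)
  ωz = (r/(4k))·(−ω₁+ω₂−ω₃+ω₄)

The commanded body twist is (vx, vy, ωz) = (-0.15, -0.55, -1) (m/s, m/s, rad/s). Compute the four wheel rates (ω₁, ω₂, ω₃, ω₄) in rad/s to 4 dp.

k = lx + ly = 0.18 + 0.12 = 0.3000;  k·ωz = 0.3000·-1 = -0.3000
ω₁ (FL) = (vx − vy − k·ωz)/r = 0.7000/0.06 = 11.6667
ω₂ (FR) = (vx + vy + k·ωz)/r = -1.0000/0.06 = -16.6667
ω₃ (RL) = (vx + vy − k·ωz)/r = -0.4000/0.06 = -6.6667
ω₄ (RR) = (vx − vy + k·ωz)/r = 0.1000/0.06 = 1.6667

(11.6667, -16.6667, -6.6667, 1.6667)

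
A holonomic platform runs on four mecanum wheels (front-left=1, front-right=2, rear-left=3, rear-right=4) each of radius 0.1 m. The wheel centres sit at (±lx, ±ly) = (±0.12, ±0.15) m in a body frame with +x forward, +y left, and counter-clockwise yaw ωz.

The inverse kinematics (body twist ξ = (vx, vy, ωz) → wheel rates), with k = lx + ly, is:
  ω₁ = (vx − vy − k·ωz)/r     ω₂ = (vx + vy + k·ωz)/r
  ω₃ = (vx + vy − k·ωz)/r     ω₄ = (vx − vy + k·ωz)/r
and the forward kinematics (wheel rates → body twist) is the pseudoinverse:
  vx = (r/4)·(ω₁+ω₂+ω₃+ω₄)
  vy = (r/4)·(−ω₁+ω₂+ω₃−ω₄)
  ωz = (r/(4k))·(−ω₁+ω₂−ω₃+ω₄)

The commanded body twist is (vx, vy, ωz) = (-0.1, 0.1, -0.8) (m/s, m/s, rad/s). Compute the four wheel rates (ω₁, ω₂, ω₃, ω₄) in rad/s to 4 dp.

(0.1600, -2.1600, 2.1600, -4.1600)

k = lx + ly = 0.12 + 0.15 = 0.2700;  k·ωz = 0.2700·-0.8 = -0.2160
ω₁ (FL) = (vx − vy − k·ωz)/r = 0.0160/0.1 = 0.1600
ω₂ (FR) = (vx + vy + k·ωz)/r = -0.2160/0.1 = -2.1600
ω₃ (RL) = (vx + vy − k·ωz)/r = 0.2160/0.1 = 2.1600
ω₄ (RR) = (vx − vy + k·ωz)/r = -0.4160/0.1 = -4.1600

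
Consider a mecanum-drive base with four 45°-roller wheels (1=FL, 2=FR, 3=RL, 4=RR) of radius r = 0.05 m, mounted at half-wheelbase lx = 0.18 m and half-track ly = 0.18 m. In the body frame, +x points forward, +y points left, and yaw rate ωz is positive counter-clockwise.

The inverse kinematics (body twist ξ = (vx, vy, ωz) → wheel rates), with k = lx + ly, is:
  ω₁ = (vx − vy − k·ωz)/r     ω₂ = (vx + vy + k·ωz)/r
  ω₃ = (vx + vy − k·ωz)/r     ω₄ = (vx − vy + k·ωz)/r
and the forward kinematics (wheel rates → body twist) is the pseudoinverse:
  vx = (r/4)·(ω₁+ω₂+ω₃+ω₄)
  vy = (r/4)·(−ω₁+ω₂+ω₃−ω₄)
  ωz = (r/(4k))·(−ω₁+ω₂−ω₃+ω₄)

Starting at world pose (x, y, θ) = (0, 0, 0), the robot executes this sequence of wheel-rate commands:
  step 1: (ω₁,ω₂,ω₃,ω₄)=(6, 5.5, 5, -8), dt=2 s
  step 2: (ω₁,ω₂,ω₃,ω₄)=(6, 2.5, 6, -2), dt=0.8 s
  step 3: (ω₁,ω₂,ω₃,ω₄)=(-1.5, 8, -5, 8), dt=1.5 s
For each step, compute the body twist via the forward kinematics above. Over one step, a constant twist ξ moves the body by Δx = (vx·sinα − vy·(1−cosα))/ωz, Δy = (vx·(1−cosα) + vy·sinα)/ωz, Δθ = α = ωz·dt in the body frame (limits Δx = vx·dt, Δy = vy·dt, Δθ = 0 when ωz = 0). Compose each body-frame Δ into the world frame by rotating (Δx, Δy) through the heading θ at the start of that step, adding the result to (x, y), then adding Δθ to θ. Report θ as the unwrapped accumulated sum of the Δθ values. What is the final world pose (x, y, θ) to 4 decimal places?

step 1: ξ=(vx,vy,ωz)=(0.1063, 0.1562, -0.4688), dt=2.0 → body Δ=(0.3188, 0.1762, -0.9375) → world pose (0.3188, 0.1762, -0.9375)
step 2: ξ=(vx,vy,ωz)=(0.1563, 0.0563, -0.3993), dt=0.8 → body Δ=(0.1300, 0.0244, -0.3194) → world pose (0.4154, 0.0858, -1.2569)
step 3: ξ=(vx,vy,ωz)=(0.1188, -0.0437, 0.7812), dt=1.5 → body Δ=(0.1743, 0.0414, 1.1719) → world pose (0.5086, -0.0672, -0.0851)

(0.5086, -0.0672, -0.0851)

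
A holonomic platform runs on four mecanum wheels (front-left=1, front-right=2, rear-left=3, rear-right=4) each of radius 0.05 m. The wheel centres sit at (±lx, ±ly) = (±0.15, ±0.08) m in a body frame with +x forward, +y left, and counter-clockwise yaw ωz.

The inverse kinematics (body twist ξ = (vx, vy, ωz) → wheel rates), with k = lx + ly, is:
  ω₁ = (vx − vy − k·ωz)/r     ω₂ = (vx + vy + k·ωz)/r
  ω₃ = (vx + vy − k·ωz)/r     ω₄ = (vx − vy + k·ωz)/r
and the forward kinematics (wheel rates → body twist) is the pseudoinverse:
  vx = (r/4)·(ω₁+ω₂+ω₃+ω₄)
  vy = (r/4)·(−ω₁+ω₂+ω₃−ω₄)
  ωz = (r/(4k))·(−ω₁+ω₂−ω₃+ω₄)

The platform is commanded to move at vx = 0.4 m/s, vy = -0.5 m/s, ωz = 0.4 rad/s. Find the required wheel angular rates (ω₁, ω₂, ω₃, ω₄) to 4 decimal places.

k = lx + ly = 0.15 + 0.08 = 0.2300;  k·ωz = 0.2300·0.4 = 0.0920
ω₁ (FL) = (vx − vy − k·ωz)/r = 0.8080/0.05 = 16.1600
ω₂ (FR) = (vx + vy + k·ωz)/r = -0.0080/0.05 = -0.1600
ω₃ (RL) = (vx + vy − k·ωz)/r = -0.1920/0.05 = -3.8400
ω₄ (RR) = (vx − vy + k·ωz)/r = 0.9920/0.05 = 19.8400

(16.1600, -0.1600, -3.8400, 19.8400)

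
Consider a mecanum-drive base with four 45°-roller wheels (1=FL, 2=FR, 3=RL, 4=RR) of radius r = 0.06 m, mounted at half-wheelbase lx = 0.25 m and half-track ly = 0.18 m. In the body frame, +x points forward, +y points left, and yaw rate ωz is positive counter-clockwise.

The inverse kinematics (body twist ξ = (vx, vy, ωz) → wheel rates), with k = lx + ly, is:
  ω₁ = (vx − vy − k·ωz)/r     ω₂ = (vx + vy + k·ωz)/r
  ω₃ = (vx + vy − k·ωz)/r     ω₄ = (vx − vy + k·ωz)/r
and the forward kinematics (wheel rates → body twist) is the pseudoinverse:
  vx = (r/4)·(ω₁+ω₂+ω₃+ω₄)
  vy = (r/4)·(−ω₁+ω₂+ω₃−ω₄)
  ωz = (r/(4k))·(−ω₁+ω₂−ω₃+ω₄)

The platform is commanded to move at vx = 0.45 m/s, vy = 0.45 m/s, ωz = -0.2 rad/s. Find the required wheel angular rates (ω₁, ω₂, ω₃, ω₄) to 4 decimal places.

(1.4333, 13.5667, 16.4333, -1.4333)

k = lx + ly = 0.25 + 0.18 = 0.4300;  k·ωz = 0.4300·-0.2 = -0.0860
ω₁ (FL) = (vx − vy − k·ωz)/r = 0.0860/0.06 = 1.4333
ω₂ (FR) = (vx + vy + k·ωz)/r = 0.8140/0.06 = 13.5667
ω₃ (RL) = (vx + vy − k·ωz)/r = 0.9860/0.06 = 16.4333
ω₄ (RR) = (vx − vy + k·ωz)/r = -0.0860/0.06 = -1.4333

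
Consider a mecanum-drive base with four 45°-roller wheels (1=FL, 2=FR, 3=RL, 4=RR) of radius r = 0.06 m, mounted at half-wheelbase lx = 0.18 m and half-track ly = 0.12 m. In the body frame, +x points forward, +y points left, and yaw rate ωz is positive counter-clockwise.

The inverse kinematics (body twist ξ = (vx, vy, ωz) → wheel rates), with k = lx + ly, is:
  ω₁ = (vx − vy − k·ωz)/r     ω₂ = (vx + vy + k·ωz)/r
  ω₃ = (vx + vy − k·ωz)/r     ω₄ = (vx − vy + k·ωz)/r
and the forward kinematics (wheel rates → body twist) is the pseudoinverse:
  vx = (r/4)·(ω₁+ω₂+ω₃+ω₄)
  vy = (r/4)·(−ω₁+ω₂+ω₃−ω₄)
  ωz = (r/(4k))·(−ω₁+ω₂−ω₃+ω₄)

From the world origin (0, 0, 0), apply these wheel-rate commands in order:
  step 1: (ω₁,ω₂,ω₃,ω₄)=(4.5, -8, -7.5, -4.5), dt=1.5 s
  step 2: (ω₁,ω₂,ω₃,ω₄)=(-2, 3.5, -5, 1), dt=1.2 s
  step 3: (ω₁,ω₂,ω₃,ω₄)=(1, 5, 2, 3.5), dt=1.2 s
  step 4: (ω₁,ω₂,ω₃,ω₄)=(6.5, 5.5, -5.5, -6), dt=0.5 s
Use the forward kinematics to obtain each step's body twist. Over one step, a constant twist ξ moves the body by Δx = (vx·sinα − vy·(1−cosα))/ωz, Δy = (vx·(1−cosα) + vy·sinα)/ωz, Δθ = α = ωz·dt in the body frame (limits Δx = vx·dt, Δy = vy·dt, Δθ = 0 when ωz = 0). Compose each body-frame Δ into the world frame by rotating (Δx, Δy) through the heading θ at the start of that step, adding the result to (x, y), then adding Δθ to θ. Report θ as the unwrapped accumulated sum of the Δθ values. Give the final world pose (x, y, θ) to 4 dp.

step 1: ξ=(vx,vy,ωz)=(-0.2325, -0.2325, -0.4750), dt=1.5 → body Δ=(-0.4391, -0.2009, -0.7125) → world pose (-0.4391, -0.2009, -0.7125)
step 2: ξ=(vx,vy,ωz)=(-0.0375, -0.0075, 0.5750), dt=1.2 → body Δ=(-0.0385, -0.0232, 0.6900) → world pose (-0.4834, -0.1933, -0.0225)
step 3: ξ=(vx,vy,ωz)=(0.1725, 0.0375, 0.2750), dt=1.2 → body Δ=(0.1959, 0.0780, 0.3300) → world pose (-0.2858, -0.1197, 0.3075)
step 4: ξ=(vx,vy,ωz)=(0.0075, -0.0075, -0.0750), dt=0.5 → body Δ=(0.0037, -0.0038, -0.0375) → world pose (-0.2811, -0.1222, 0.2700)

(-0.2811, -0.1222, 0.2700)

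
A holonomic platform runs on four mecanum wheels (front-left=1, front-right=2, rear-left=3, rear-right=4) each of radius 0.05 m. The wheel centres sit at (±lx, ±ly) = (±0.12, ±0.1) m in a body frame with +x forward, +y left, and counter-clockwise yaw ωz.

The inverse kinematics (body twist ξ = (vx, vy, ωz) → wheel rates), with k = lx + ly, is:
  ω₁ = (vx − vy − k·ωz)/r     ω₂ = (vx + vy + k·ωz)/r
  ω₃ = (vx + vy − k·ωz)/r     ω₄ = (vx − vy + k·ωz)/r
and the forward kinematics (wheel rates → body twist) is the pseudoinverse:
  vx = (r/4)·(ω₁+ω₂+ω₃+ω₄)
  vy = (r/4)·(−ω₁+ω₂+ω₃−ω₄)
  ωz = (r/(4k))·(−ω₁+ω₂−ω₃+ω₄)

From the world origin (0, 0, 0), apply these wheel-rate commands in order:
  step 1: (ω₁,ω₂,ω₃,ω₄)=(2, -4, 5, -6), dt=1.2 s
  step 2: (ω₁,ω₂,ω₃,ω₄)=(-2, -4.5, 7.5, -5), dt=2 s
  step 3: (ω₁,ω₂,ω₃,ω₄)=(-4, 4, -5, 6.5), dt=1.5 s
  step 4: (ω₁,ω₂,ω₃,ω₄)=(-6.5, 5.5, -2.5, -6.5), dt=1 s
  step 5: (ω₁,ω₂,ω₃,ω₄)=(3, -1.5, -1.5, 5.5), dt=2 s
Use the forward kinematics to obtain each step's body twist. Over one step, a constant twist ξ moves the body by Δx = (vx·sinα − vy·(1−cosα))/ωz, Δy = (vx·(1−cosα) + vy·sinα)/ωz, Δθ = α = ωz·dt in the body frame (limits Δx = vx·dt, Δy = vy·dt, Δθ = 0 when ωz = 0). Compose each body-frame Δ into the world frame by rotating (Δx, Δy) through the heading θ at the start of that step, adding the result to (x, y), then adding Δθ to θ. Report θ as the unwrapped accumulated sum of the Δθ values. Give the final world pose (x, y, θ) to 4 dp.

step 1: ξ=(vx,vy,ωz)=(-0.0375, 0.0625, -0.9659), dt=1.2 → body Δ=(0.0032, 0.0826, -1.1591) → world pose (0.0032, 0.0826, -1.1591)
step 2: ξ=(vx,vy,ωz)=(-0.0500, 0.1250, -0.8523), dt=2.0 → body Δ=(0.1081, 0.2118, -1.7045) → world pose (0.2406, 0.0683, -2.8636)
step 3: ξ=(vx,vy,ωz)=(0.0188, -0.0437, 1.1080), dt=1.5 → body Δ=(0.0599, -0.0209, 1.6619) → world pose (0.1773, 0.0719, -1.2017)
step 4: ξ=(vx,vy,ωz)=(-0.1250, 0.2000, 0.4545), dt=1.0 → body Δ=(-0.1654, 0.1653, 0.4545) → world pose (0.2717, 0.2858, -0.7472)
step 5: ξ=(vx,vy,ωz)=(0.0688, -0.1438, 0.1420), dt=2.0 → body Δ=(0.1762, -0.2642, 0.2841) → world pose (0.2214, -0.0278, -0.4631)

(0.2214, -0.0278, -0.4631)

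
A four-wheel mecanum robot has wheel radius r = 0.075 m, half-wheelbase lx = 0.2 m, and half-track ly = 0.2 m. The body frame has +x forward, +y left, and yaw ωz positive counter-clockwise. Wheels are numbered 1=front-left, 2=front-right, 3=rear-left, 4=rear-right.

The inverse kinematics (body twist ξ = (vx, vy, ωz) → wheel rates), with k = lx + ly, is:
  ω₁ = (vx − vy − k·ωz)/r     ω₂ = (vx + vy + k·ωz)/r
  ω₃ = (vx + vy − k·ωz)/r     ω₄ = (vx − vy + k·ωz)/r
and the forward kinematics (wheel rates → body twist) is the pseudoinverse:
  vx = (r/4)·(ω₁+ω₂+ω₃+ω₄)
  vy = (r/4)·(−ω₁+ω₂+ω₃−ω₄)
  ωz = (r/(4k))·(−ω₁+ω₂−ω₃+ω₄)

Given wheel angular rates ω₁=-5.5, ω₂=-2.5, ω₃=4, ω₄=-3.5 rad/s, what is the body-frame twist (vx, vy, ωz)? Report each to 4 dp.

k = lx + ly = 0.2 + 0.2 = 0.4000
ω₁+ω₂+ω₃+ω₄ = -7.5000  →  vx = (0.075/4)·-7.5000 = -0.1406
−ω₁+ω₂+ω₃−ω₄ = 10.5000  →  vy = (0.075/4)·10.5000 = 0.1969
−ω₁+ω₂−ω₃+ω₄ = -4.5000  →  ωz = (0.075/1.6000)·-4.5000 = -0.2109

(-0.1406, 0.1969, -0.2109)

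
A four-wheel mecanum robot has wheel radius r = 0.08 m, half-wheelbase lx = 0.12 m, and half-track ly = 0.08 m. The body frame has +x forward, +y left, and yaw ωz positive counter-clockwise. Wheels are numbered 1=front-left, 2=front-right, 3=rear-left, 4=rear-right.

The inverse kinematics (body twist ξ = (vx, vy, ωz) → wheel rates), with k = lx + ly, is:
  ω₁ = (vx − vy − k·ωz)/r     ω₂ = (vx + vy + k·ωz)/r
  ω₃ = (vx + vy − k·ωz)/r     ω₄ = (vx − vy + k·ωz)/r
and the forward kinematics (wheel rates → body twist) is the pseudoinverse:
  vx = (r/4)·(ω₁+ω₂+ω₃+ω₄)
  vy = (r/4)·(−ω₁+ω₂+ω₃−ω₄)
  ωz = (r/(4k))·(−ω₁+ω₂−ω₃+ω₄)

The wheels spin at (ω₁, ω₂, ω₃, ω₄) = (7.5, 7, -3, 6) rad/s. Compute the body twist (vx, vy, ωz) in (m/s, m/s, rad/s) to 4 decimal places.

k = lx + ly = 0.12 + 0.08 = 0.2000
ω₁+ω₂+ω₃+ω₄ = 17.5000  →  vx = (0.08/4)·17.5000 = 0.3500
−ω₁+ω₂+ω₃−ω₄ = -9.5000  →  vy = (0.08/4)·-9.5000 = -0.1900
−ω₁+ω₂−ω₃+ω₄ = 8.5000  →  ωz = (0.08/0.8000)·8.5000 = 0.8500

(0.3500, -0.1900, 0.8500)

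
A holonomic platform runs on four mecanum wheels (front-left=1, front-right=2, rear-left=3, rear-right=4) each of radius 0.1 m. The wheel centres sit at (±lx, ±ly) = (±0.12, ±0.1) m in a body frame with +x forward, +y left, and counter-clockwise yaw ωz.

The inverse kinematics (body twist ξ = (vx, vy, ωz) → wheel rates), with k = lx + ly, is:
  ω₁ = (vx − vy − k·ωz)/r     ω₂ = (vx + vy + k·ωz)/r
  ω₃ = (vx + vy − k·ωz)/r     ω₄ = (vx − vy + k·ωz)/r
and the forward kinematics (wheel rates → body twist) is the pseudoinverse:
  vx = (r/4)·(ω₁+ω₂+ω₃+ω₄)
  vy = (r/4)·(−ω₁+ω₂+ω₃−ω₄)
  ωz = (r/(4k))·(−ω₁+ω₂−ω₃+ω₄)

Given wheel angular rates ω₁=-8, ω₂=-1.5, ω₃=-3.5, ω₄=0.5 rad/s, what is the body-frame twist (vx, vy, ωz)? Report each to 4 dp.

(-0.3125, 0.0625, 1.1932)

k = lx + ly = 0.12 + 0.1 = 0.2200
ω₁+ω₂+ω₃+ω₄ = -12.5000  →  vx = (0.1/4)·-12.5000 = -0.3125
−ω₁+ω₂+ω₃−ω₄ = 2.5000  →  vy = (0.1/4)·2.5000 = 0.0625
−ω₁+ω₂−ω₃+ω₄ = 10.5000  →  ωz = (0.1/0.8800)·10.5000 = 1.1932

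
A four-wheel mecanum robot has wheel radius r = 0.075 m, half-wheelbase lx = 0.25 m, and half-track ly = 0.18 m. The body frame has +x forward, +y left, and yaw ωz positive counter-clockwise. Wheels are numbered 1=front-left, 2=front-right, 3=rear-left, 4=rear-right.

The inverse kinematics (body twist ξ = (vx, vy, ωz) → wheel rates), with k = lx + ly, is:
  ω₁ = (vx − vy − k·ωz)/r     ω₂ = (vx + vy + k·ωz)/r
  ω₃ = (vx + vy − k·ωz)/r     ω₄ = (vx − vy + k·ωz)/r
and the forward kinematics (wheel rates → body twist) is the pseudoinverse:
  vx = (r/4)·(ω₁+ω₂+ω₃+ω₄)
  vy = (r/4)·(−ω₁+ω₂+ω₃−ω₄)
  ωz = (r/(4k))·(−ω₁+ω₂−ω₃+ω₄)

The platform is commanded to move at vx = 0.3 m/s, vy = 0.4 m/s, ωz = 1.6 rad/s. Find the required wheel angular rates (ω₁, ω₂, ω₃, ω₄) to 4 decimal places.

(-10.5067, 18.5067, 0.1600, 7.8400)

k = lx + ly = 0.25 + 0.18 = 0.4300;  k·ωz = 0.4300·1.6 = 0.6880
ω₁ (FL) = (vx − vy − k·ωz)/r = -0.7880/0.075 = -10.5067
ω₂ (FR) = (vx + vy + k·ωz)/r = 1.3880/0.075 = 18.5067
ω₃ (RL) = (vx + vy − k·ωz)/r = 0.0120/0.075 = 0.1600
ω₄ (RR) = (vx − vy + k·ωz)/r = 0.5880/0.075 = 7.8400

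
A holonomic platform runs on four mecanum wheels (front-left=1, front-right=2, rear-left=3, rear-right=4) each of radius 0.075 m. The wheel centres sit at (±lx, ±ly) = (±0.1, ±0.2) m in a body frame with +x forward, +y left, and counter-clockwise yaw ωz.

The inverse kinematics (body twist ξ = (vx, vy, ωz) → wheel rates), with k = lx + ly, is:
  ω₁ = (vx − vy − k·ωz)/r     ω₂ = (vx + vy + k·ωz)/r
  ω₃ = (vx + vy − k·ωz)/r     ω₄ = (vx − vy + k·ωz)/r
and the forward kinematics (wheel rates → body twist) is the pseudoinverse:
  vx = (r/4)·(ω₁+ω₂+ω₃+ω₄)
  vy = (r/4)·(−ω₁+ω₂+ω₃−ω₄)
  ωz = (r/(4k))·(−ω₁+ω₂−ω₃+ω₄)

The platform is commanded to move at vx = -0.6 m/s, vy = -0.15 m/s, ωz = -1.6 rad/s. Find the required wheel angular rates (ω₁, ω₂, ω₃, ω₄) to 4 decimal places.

k = lx + ly = 0.1 + 0.2 = 0.3000;  k·ωz = 0.3000·-1.6 = -0.4800
ω₁ (FL) = (vx − vy − k·ωz)/r = 0.0300/0.075 = 0.4000
ω₂ (FR) = (vx + vy + k·ωz)/r = -1.2300/0.075 = -16.4000
ω₃ (RL) = (vx + vy − k·ωz)/r = -0.2700/0.075 = -3.6000
ω₄ (RR) = (vx − vy + k·ωz)/r = -0.9300/0.075 = -12.4000

(0.4000, -16.4000, -3.6000, -12.4000)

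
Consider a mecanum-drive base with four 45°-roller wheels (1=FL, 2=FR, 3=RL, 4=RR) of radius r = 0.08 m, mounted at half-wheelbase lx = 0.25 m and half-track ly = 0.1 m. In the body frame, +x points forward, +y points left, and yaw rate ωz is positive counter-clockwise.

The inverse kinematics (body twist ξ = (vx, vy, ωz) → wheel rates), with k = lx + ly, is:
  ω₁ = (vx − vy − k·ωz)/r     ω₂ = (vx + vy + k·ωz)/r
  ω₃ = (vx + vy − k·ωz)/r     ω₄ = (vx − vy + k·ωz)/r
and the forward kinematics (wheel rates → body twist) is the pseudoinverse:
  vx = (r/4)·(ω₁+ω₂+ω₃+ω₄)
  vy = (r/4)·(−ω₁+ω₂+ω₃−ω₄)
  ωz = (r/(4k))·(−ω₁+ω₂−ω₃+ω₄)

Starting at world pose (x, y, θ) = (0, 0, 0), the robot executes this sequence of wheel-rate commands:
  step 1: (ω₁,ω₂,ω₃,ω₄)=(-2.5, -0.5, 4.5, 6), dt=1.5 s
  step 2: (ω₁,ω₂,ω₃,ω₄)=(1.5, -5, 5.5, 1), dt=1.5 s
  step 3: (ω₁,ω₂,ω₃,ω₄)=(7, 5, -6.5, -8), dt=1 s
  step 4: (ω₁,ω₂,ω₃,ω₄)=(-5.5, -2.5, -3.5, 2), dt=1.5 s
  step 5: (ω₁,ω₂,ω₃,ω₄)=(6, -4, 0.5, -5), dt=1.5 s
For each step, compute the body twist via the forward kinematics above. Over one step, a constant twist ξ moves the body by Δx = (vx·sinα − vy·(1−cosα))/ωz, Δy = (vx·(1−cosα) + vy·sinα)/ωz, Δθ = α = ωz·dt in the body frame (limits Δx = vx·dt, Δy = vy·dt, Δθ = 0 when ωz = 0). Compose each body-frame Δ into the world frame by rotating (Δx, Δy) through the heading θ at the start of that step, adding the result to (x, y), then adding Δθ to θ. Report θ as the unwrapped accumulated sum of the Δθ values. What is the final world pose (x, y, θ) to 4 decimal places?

step 1: ξ=(vx,vy,ωz)=(0.1500, 0.0100, 0.2000), dt=1.5 → body Δ=(0.2194, 0.0483, 0.3000) → world pose (0.2194, 0.0483, 0.3000)
step 2: ξ=(vx,vy,ωz)=(0.0600, -0.0400, -0.6286), dt=1.5 → body Δ=(0.0510, -0.0909, -0.9429) → world pose (0.2950, -0.0235, -0.6429)
step 3: ξ=(vx,vy,ωz)=(-0.0500, -0.0100, -0.2000), dt=1.0 → body Δ=(-0.0507, -0.0050, -0.2000) → world pose (0.2515, 0.0029, -0.8429)
step 4: ξ=(vx,vy,ωz)=(-0.1900, -0.0500, 0.4857), dt=1.5 → body Δ=(-0.2343, -0.1678, 0.7286) → world pose (-0.0297, 0.0662, -0.1143)
step 5: ξ=(vx,vy,ωz)=(-0.0500, -0.0900, -0.8857), dt=1.5 → body Δ=(-0.1320, -0.0557, -1.3286) → world pose (-0.1673, 0.0259, -1.4429)

(-0.1673, 0.0259, -1.4429)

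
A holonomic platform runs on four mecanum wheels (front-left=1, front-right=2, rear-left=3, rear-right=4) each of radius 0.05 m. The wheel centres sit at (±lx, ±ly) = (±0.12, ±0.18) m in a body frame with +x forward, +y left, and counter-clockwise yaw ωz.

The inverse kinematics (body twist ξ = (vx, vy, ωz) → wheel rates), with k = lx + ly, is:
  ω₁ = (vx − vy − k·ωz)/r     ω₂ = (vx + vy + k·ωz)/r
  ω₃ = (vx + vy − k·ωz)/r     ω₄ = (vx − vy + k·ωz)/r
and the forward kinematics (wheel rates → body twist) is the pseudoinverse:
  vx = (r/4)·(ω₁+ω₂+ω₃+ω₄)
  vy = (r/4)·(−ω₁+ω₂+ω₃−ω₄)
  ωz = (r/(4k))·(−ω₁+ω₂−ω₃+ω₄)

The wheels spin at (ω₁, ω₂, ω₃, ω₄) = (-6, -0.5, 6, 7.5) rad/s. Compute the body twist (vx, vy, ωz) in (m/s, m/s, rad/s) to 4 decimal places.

(0.0875, 0.0500, 0.2917)

k = lx + ly = 0.12 + 0.18 = 0.3000
ω₁+ω₂+ω₃+ω₄ = 7.0000  →  vx = (0.05/4)·7.0000 = 0.0875
−ω₁+ω₂+ω₃−ω₄ = 4.0000  →  vy = (0.05/4)·4.0000 = 0.0500
−ω₁+ω₂−ω₃+ω₄ = 7.0000  →  ωz = (0.05/1.2000)·7.0000 = 0.2917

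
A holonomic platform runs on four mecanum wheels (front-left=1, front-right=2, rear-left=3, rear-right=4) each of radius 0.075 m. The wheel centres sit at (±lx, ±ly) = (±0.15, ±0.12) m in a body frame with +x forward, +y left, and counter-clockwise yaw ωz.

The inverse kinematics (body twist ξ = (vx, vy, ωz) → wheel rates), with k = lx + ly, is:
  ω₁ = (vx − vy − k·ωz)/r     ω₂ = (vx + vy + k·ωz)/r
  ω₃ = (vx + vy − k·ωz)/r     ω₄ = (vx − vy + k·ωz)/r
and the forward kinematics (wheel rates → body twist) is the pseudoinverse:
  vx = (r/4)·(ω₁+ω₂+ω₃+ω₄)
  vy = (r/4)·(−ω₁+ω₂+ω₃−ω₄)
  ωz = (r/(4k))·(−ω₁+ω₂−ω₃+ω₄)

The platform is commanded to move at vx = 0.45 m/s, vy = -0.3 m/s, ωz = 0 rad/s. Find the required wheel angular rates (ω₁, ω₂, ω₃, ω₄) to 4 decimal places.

k = lx + ly = 0.15 + 0.12 = 0.2700;  k·ωz = 0.2700·0 = 0.0000
ω₁ (FL) = (vx − vy − k·ωz)/r = 0.7500/0.075 = 10.0000
ω₂ (FR) = (vx + vy + k·ωz)/r = 0.1500/0.075 = 2.0000
ω₃ (RL) = (vx + vy − k·ωz)/r = 0.1500/0.075 = 2.0000
ω₄ (RR) = (vx − vy + k·ωz)/r = 0.7500/0.075 = 10.0000

(10.0000, 2.0000, 2.0000, 10.0000)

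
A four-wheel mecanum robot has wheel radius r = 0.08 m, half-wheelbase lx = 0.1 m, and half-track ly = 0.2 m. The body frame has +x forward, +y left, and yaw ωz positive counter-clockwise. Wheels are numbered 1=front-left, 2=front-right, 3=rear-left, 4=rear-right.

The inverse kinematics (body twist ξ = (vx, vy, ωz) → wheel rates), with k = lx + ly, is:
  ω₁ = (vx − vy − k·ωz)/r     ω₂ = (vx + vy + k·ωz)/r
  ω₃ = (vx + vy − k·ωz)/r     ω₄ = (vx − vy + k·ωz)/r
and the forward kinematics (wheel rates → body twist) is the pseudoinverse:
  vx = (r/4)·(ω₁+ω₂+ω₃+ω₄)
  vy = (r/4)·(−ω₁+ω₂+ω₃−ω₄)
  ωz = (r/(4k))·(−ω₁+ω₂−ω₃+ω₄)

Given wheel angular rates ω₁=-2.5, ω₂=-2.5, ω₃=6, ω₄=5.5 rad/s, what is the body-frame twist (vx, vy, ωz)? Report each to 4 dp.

(0.1300, 0.0100, -0.0333)

k = lx + ly = 0.1 + 0.2 = 0.3000
ω₁+ω₂+ω₃+ω₄ = 6.5000  →  vx = (0.08/4)·6.5000 = 0.1300
−ω₁+ω₂+ω₃−ω₄ = 0.5000  →  vy = (0.08/4)·0.5000 = 0.0100
−ω₁+ω₂−ω₃+ω₄ = -0.5000  →  ωz = (0.08/1.2000)·-0.5000 = -0.0333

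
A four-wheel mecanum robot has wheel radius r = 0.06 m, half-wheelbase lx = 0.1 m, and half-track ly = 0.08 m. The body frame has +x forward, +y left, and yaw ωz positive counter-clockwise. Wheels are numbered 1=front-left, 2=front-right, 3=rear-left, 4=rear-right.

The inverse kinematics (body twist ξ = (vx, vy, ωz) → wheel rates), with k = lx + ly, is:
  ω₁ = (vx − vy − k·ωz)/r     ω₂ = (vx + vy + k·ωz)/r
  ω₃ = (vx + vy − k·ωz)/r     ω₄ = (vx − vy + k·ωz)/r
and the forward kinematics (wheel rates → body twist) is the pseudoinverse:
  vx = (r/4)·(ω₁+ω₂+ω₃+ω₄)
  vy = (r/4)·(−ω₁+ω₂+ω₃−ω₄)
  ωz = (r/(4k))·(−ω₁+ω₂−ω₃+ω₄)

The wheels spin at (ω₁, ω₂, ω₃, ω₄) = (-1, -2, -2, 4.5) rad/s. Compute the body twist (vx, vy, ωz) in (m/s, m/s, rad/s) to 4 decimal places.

k = lx + ly = 0.1 + 0.08 = 0.1800
ω₁+ω₂+ω₃+ω₄ = -0.5000  →  vx = (0.06/4)·-0.5000 = -0.0075
−ω₁+ω₂+ω₃−ω₄ = -7.5000  →  vy = (0.06/4)·-7.5000 = -0.1125
−ω₁+ω₂−ω₃+ω₄ = 5.5000  →  ωz = (0.06/0.7200)·5.5000 = 0.4583

(-0.0075, -0.1125, 0.4583)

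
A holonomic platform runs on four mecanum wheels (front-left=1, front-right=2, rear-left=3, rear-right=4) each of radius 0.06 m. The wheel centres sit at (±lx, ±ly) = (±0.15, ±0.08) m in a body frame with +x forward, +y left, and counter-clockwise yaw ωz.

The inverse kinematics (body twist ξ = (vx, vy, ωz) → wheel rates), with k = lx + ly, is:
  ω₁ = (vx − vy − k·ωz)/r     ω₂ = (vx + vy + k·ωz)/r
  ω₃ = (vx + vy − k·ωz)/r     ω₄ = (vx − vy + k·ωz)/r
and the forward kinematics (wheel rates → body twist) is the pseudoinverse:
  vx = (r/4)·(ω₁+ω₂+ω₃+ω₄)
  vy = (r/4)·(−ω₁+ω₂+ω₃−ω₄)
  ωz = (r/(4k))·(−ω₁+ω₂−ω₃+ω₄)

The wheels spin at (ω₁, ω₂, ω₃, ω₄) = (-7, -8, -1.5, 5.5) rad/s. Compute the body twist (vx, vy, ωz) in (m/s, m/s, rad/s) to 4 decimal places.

k = lx + ly = 0.15 + 0.08 = 0.2300
ω₁+ω₂+ω₃+ω₄ = -11.0000  →  vx = (0.06/4)·-11.0000 = -0.1650
−ω₁+ω₂+ω₃−ω₄ = -8.0000  →  vy = (0.06/4)·-8.0000 = -0.1200
−ω₁+ω₂−ω₃+ω₄ = 6.0000  →  ωz = (0.06/0.9200)·6.0000 = 0.3913

(-0.1650, -0.1200, 0.3913)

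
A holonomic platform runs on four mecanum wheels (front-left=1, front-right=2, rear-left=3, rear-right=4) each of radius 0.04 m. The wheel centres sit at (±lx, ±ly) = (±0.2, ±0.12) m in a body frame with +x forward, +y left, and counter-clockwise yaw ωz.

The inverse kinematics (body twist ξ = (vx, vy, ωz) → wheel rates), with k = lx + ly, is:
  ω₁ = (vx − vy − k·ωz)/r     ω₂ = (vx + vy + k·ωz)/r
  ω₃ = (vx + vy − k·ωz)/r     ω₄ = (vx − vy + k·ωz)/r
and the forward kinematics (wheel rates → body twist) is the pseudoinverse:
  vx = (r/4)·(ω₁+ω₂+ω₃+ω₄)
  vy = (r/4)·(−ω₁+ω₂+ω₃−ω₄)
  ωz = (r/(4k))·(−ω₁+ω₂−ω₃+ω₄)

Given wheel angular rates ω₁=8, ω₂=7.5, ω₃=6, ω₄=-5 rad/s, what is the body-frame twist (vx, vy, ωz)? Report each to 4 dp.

(0.1650, 0.1050, -0.3594)

k = lx + ly = 0.2 + 0.12 = 0.3200
ω₁+ω₂+ω₃+ω₄ = 16.5000  →  vx = (0.04/4)·16.5000 = 0.1650
−ω₁+ω₂+ω₃−ω₄ = 10.5000  →  vy = (0.04/4)·10.5000 = 0.1050
−ω₁+ω₂−ω₃+ω₄ = -11.5000  →  ωz = (0.04/1.2800)·-11.5000 = -0.3594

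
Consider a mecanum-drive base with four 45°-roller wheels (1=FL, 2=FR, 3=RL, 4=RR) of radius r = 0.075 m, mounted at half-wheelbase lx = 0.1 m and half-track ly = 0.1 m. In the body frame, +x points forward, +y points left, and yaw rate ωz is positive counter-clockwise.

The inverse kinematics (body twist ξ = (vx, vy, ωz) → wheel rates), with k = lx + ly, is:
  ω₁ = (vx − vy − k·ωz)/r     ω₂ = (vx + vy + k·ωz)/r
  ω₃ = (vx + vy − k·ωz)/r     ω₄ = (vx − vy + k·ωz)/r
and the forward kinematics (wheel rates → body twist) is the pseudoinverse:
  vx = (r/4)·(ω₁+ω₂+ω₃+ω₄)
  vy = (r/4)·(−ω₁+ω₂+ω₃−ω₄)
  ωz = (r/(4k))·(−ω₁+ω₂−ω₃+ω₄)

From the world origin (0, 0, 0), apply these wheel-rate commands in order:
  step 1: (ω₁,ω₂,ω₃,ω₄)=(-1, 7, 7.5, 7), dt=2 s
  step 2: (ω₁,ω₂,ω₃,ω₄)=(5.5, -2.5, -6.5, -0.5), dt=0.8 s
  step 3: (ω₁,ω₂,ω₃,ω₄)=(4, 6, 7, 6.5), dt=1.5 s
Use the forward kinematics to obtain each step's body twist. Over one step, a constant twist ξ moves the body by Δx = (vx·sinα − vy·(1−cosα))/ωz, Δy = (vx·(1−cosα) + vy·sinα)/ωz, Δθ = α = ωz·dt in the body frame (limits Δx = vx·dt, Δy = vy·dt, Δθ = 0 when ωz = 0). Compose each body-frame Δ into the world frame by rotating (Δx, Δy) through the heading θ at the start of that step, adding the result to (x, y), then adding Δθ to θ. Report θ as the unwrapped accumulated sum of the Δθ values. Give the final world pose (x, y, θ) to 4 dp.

step 1: ξ=(vx,vy,ωz)=(0.3844, 0.1594, 0.7031), dt=2.0 → body Δ=(0.3497, 0.6807, 1.4062) → world pose (0.3497, 0.6807, 1.4062)
step 2: ξ=(vx,vy,ωz)=(-0.0750, -0.2625, -0.1875), dt=0.8 → body Δ=(-0.0755, -0.2047, -0.1500) → world pose (0.5393, 0.5727, 1.2562)
step 3: ξ=(vx,vy,ωz)=(0.4406, 0.0469, 0.1406), dt=1.5 → body Δ=(0.6487, 0.1392, 0.2109) → world pose (0.6076, 1.2326, 1.4672)

(0.6076, 1.2326, 1.4672)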